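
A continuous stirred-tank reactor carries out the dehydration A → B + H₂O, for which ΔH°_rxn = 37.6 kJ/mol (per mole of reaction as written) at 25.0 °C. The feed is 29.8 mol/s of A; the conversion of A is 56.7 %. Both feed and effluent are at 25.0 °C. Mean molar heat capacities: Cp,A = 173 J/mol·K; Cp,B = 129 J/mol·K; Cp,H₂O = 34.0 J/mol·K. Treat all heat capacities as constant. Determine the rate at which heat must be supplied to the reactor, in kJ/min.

Q_in = 38100 kJ/min

Extent of reaction ξ = 0.567 × 29.8 = 16.897 mol/s
Reaction term: ξ·ΔH°_rxn = 16.897 × 37.6 = 635.31 kJ/s
Q = ΔH = 635.31 kJ/s = 635.31 kW
Heat supplied = 38119 kJ/min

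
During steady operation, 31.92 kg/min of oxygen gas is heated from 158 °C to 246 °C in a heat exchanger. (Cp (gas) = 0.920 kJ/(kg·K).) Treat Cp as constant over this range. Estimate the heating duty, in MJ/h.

Q = 155 MJ/h

Q = ṁ·Cp·ΔT = 31.92 × 0.920 × (246 − 158) = 2584.2 kJ/min
Converting: 2584.2 / 60 s = 43.071 kW
Heating duty = 155.05 MJ/h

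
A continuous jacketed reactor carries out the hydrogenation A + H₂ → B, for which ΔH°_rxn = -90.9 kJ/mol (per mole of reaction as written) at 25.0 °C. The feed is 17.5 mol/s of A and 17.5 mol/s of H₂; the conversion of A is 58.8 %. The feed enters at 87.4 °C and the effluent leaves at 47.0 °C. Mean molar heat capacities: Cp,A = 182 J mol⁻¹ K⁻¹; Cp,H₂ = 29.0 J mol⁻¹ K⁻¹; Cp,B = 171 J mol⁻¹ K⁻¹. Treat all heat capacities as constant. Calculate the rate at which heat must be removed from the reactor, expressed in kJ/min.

Q_out = 65600 kJ/min

Extent of reaction ξ = 0.588 × 17.5 = 10.29 mol/s
Reaction term: ξ·ΔH°_rxn = 10.29 × -90.9 = -935.36 kJ/s
Sensible, feed 87.4→25 °C: -230.41 kJ/s
Outlet flows (mol/s): A 7.21, H₂ 7.21, B 10.29
Sensible, products 25→47.0 °C: 72.18 kJ/s
Q = ΔH = -1093.6 kJ/s = -1093.6 kW
Heat removed = 65616 kJ/min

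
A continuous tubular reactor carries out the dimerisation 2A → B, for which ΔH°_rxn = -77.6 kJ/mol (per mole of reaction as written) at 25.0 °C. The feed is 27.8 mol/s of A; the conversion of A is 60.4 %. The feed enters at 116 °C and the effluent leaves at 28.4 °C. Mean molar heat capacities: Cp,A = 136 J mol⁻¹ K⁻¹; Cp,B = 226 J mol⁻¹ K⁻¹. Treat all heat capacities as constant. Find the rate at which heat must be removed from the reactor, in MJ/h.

Extent of reaction ξ = 0.604 × 27.8 / 2 = 8.3956 mol/s
Reaction term: ξ·ΔH°_rxn = 8.3956 × -77.6 = -651.5 kJ/s
Sensible, feed 116→25 °C: -344.05 kJ/s
Outlet flows (mol/s): A 11.009, B 8.3956
Sensible, products 25→28.4 °C: 11.542 kJ/s
Q = ΔH = -984.01 kJ/s = -984.01 kW
Heat removed = 3542.4 MJ/h

Q_out = 3540 MJ/h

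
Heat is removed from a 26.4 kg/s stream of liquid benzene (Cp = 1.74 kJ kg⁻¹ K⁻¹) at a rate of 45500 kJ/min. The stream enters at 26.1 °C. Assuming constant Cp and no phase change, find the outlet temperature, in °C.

Q = 45500 kJ/min = 758.33 kJ/s
ΔT = Q/(ṁ·Cp) = 758.33/(26.4×1.74) = 16.508 K
T_out = 26.1 − 16.508 = 9.5915 °C

T_out = 9.59 °C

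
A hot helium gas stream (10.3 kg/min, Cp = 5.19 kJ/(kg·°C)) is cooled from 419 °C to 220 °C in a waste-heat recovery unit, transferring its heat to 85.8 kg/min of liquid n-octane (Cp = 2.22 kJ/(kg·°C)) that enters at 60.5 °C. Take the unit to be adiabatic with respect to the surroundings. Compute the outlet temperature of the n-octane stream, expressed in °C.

Heat released by hot stream: Q = 10.3 × 5.19 × (419 − 220) = 10638 kJ/min
Energy balance on cold side (adiabatic exchanger): Q = ṁ_c·Cp_c·(T_c,out − T_c,in)
T_c,out = 60.5 + 10638/(85.8 × 2.22) = 116.35 °C

T_c,out = 116 °C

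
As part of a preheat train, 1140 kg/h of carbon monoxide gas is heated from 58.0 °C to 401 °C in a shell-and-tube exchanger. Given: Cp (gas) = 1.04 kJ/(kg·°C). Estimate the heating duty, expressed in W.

Q = ṁ·Cp·ΔT = 1140 × 1.04 × (401 − 58.0) = 406660 kJ/h
Converting: 406660 / 3600 s = 112.96 kW
Heating duty = 112960 W

Q = 113000 W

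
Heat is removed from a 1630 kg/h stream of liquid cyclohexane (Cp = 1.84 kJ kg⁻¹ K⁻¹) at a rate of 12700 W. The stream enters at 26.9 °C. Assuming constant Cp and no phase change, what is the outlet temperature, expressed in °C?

T_out = 11.7 °C

Q = 12700 W = 45720 kJ/h
ΔT = Q/(ṁ·Cp) = 45720/(1630×1.84) = 15.244 K
T_out = 26.9 − 15.244 = 11.656 °C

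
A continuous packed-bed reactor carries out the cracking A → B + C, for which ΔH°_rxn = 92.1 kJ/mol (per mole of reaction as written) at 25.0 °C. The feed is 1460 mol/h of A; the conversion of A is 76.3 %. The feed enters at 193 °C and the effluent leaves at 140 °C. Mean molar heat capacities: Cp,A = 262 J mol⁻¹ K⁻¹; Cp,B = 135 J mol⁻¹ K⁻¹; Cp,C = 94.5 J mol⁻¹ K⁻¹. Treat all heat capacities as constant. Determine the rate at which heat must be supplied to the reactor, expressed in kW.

Q_in = 21.7 kW

Extent of reaction ξ = 0.763 × 1460 = 1114 mol/h
Reaction term: ξ·ΔH°_rxn = 1114 × 92.1 = 102600 kJ/h
Sensible, feed 193→25 °C: -64263 kJ/h
Outlet flows (mol/h): A 346.02, B 1114, C 1114
Sensible, products 25→140 °C: 39826 kJ/h
Q = ΔH = 78160 kJ/h = 21.711 kW
Heat supplied = 21.711 kW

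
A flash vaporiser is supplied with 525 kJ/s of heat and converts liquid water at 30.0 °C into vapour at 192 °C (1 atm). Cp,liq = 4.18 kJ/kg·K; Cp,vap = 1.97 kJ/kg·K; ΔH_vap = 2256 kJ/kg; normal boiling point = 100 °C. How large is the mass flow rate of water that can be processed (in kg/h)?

Δh = 4.18×(100−30.0) + 2256 + 1.97×(192−100) = 2729.8 kJ/kg
Q = 525 kJ/s = 525 kJ/s = 1.89e+06 kJ/h
ṁ = Q/Δh = 1.89e+06 / 2729.8 = 692.35 kg/h

ṁ = 692 kg/h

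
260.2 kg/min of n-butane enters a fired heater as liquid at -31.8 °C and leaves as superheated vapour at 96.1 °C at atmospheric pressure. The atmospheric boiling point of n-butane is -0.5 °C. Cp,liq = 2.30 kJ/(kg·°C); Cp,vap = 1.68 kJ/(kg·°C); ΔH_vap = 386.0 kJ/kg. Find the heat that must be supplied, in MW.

liquid -31.8→-0.5 °C: 71.99 kJ/kg
vaporisation at -0.5 °C: 386 kJ/kg
vapour -0.5→96.1 °C: 162.29 kJ/kg
Δh = 71.99 + 386 + 162.29 = 620.28 kJ/kg
Q = ṁ·Δh = 260.2 kg/min × 620.28 kJ/kg = 161400 kJ/min
|Q| = 2689.9 kW = 2.6899 MW

Q = 2.69 MW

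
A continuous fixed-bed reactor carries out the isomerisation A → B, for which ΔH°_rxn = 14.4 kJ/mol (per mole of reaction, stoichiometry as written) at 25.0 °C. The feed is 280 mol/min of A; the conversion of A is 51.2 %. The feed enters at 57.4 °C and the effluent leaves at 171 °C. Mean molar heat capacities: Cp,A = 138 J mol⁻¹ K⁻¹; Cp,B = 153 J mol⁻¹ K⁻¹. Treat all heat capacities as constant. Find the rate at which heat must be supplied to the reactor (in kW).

Q_in = 113 kW

Extent of reaction ξ = 0.512 × 280 = 143.36 mol/min
Reaction term: ξ·ΔH°_rxn = 143.36 × 14.4 = 2064.4 kJ/min
Sensible, feed 57.4→25 °C: -1251.9 kJ/min
Outlet flows (mol/min): A 136.64, B 143.36
Sensible, products 25→171 °C: 5955.4 kJ/min
Q = ΔH = 6767.8 kJ/min = 112.8 kW
Heat supplied = 112.8 kW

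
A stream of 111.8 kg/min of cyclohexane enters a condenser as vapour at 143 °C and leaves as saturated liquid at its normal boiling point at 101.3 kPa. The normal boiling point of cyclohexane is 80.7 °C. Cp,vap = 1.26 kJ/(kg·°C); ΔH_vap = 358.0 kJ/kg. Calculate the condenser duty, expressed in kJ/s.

vapour 143→80.7 °C: -78.498 kJ/kg
condensation at 80.7 °C: -358 kJ/kg
Δh = -78.498 + -358 = -436.5 kJ/kg
Q = ṁ·Δh = 111.8 kg/min × -436.5 kJ/kg = -48800 kJ/min
|Q| = 813.34 kW

Q_c = 813 kJ/s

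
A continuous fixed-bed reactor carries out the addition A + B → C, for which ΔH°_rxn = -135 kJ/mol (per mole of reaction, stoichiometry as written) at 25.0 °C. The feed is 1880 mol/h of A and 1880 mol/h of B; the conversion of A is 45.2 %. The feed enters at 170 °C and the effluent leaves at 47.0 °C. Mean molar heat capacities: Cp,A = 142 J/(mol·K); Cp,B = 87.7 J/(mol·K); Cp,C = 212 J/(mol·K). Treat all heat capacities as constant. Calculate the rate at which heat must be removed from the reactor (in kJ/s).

Q_out = 46.7 kJ/s

Extent of reaction ξ = 0.452 × 1880 = 849.76 mol/h
Reaction term: ξ·ΔH°_rxn = 849.76 × -135 = -114720 kJ/h
Sensible, feed 170→25 °C: -62616 kJ/h
Outlet flows (mol/h): A 1030.2, B 1030.2, C 849.76
Sensible, products 25→47.0 °C: 9169.5 kJ/h
Q = ΔH = -168160 kJ/h = -46.712 kW
Heat removed = 46.712 kJ/s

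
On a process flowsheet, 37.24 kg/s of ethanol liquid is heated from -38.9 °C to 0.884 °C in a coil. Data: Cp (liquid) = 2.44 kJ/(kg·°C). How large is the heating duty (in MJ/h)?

Q = ṁ·Cp·ΔT = 37.24 × 2.44 × (0.884 − -38.9) = 3615 kJ/s
Heating duty = 13014 MJ/h

Q = 13000 MJ/h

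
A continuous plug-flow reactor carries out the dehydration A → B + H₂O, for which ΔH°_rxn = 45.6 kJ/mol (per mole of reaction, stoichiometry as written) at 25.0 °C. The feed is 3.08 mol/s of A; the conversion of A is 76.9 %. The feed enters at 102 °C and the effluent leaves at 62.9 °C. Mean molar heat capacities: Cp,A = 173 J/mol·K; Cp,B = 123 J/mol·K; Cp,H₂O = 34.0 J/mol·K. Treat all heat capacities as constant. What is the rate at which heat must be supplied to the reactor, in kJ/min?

Extent of reaction ξ = 0.769 × 3.08 = 2.3685 mol/s
Reaction term: ξ·ΔH°_rxn = 2.3685 × 45.6 = 108 kJ/s
Sensible, feed 102→25 °C: -41.029 kJ/s
Outlet flows (mol/s): A 0.71148, B 2.3685, H₂O 2.3685
Sensible, products 25→62.9 °C: 18.758 kJ/s
Q = ΔH = 85.734 kJ/s = 85.734 kW
Heat supplied = 5144.1 kJ/min

Q_in = 5140 kJ/min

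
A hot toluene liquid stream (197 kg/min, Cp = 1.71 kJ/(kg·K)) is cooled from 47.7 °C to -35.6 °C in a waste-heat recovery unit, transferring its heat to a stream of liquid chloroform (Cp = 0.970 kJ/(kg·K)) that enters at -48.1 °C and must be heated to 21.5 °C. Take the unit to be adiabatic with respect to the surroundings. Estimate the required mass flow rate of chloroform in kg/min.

Heat released by hot stream: Q = 197 × 1.71 × (47.7 − -35.6) = 28061 kJ/min
Energy balance on cold side (adiabatic exchanger): Q = ṁ_c·Cp_c·(T_c,out − T_c,in)
ṁ_c = 28061 / [0.970 × (21.5 − -48.1)] = 415.65 kg/min

ṁ_c = 416 kg/min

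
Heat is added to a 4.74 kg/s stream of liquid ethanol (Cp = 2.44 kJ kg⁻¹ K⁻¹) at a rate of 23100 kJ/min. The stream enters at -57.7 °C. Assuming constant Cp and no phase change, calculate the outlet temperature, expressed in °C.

T_out = -24.4 °C

Q = 23100 kJ/min = 385 kJ/s
ΔT = Q/(ṁ·Cp) = 385/(4.74×2.44) = 33.288 K
T_out = -57.7 + 33.288 = -24.412 °C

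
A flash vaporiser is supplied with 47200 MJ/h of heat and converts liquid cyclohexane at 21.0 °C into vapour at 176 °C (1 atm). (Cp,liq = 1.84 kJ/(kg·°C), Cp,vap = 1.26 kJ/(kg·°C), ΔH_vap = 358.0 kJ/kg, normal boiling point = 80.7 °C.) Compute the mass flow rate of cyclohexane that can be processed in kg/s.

ṁ = 22.3 kg/s

Δh = 1.84×(80.7−21.0) + 358.0 + 1.26×(176−80.7) = 587.93 kJ/kg
Q = 47200 MJ/h = 13111 kJ/s = 13111 kJ/s
ṁ = Q/Δh = 13111 / 587.93 = 22.301 kg/s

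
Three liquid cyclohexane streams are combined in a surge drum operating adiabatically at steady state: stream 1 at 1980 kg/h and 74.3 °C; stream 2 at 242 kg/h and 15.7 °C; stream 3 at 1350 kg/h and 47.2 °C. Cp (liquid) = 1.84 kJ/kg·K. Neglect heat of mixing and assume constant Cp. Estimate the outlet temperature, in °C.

No heat crosses the boundary, so H_out = H_in.
T_out = Σ ṁᵢCp,ᵢTᵢ / Σ ṁᵢCp,ᵢ
      = 394930 / 6572.5 = 60.088 °C

T_out = 60.1 °C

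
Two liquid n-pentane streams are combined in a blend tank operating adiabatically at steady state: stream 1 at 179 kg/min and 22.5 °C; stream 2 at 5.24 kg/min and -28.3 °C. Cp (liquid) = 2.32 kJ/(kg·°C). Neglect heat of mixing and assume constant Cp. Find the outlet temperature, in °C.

Energy balance with Q = 0: Σ ṁᵢCp,ᵢ(T_out − Tᵢ) = 0
T_out = Σ ṁᵢCp,ᵢTᵢ / Σ ṁᵢCp,ᵢ
      = 8999.8 / 427.44 = 21.055 °C

T_out = 21.1 °C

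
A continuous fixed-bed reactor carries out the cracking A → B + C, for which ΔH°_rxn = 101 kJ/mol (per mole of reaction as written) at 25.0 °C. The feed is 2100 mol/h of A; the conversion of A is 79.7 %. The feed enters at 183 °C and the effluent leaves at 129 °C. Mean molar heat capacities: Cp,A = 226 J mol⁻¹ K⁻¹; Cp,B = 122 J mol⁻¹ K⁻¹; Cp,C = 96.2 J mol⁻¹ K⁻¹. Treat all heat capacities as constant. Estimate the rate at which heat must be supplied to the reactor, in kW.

Q_in = 39.5 kW

Extent of reaction ξ = 0.797 × 2100 = 1673.7 mol/h
Reaction term: ξ·ΔH°_rxn = 1673.7 × 101 = 169040 kJ/h
Sensible, feed 183→25 °C: -74987 kJ/h
Outlet flows (mol/h): A 426.3, B 1673.7, C 1673.7
Sensible, products 25→129 °C: 48001 kJ/h
Q = ΔH = 142060 kJ/h = 39.46 kW
Heat supplied = 39.46 kW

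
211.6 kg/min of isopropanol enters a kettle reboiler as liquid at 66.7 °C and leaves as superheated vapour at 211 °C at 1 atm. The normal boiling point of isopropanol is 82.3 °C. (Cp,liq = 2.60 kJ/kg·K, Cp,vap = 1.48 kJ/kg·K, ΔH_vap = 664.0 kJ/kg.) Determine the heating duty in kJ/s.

liquid 66.7→82.3 °C: 40.56 kJ/kg
vaporisation at 82.3 °C: 664 kJ/kg
vapour 82.3→211 °C: 190.48 kJ/kg
Δh = 40.56 + 664 + 190.48 = 895.04 kJ/kg
Q = ṁ·Δh = 211.6 kg/min × 895.04 kJ/kg = 189390 kJ/min
|Q| = 3156.5 kW

Q = 3160 kJ/s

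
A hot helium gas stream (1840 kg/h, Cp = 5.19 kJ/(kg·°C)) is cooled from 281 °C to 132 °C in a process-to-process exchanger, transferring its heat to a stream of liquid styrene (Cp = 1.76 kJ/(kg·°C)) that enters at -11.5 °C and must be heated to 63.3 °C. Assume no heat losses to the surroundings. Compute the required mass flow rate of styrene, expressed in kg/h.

Heat released by hot stream: Q = 1840 × 5.19 × (281 − 132) = 1.4229e+06 kJ/h
Energy balance on cold side (adiabatic exchanger): Q = ṁ_c·Cp_c·(T_c,out − T_c,in)
ṁ_c = 1.4229e+06 / [1.76 × (63.3 − -11.5)] = 10808 kg/h

ṁ_c = 10800 kg/h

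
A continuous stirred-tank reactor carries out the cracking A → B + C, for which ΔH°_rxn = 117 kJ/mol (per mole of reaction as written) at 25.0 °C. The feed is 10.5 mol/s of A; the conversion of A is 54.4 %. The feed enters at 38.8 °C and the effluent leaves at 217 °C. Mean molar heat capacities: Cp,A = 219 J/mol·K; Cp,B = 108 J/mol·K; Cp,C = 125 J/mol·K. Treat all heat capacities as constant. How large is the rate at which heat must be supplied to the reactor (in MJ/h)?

Q_in = 3940 MJ/h

Extent of reaction ξ = 0.544 × 10.5 = 5.712 mol/s
Reaction term: ξ·ΔH°_rxn = 5.712 × 117 = 668.3 kJ/s
Sensible, feed 38.8→25 °C: -31.733 kJ/s
Outlet flows (mol/s): A 4.788, B 5.712, C 5.712
Sensible, products 25→217 °C: 456.86 kJ/s
Q = ΔH = 1093.4 kJ/s = 1093.4 kW
Heat supplied = 3936.3 MJ/h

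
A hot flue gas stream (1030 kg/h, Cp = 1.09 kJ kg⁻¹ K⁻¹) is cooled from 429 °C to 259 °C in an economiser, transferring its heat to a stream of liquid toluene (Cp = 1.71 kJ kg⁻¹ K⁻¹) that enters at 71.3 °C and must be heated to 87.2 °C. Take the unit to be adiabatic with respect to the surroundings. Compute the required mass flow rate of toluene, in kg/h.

ṁ_c = 7020 kg/h

Heat released by hot stream: Q = 1030 × 1.09 × (429 − 259) = 190860 kJ/h
Energy balance on cold side (adiabatic exchanger): Q = ṁ_c·Cp_c·(T_c,out − T_c,in)
ṁ_c = 190860 / [1.71 × (87.2 − 71.3)] = 7019.7 kg/h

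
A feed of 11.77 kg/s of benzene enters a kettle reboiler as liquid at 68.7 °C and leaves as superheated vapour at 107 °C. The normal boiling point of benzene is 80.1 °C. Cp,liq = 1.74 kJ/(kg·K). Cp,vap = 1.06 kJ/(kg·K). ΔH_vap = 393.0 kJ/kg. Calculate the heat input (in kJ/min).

liquid 68.7→80.1 °C: 19.836 kJ/kg
vaporisation at 80.1 °C: 393 kJ/kg
vapour 80.1→107 °C: 28.514 kJ/kg
Δh = 19.836 + 393 + 28.514 = 441.35 kJ/kg
Q = ṁ·Δh = 11.77 kg/s × 441.35 kJ/kg = 5194.7 kJ/s
|Q| = 5194.7 kW = 311680 kJ/min

Q = 312000 kJ/min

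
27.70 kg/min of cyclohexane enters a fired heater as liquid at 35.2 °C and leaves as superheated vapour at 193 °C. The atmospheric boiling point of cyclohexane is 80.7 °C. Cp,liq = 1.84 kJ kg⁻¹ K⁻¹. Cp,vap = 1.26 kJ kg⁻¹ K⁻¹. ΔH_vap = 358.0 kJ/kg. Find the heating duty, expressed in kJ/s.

liquid 35.2→80.7 °C: 83.72 kJ/kg
vaporisation at 80.7 °C: 358 kJ/kg
vapour 80.7→193 °C: 141.5 kJ/kg
Δh = 83.72 + 358 + 141.5 = 583.22 kJ/kg
Q = ṁ·Δh = 27.70 kg/min × 583.22 kJ/kg = 16155 kJ/min
|Q| = 269.25 kW

Q = 269 kJ/s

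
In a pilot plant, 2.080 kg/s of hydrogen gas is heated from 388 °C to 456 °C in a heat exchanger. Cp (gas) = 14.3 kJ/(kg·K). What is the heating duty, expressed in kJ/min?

Q = 121000 kJ/min

Q = ṁ·Cp·ΔT = 2.080 × 14.3 × (456 − 388) = 2022.6 kJ/s
Heating duty = 121360 kJ/min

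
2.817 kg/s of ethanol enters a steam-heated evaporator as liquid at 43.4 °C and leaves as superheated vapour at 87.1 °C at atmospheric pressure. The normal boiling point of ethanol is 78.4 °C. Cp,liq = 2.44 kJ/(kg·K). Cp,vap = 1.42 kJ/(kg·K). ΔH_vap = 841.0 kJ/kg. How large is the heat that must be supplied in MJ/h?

Q = 9520 MJ/h

liquid 43.4→78.4 °C: 85.4 kJ/kg
vaporisation at 78.4 °C: 841 kJ/kg
vapour 78.4→87.1 °C: 12.354 kJ/kg
Δh = 85.4 + 841 + 12.354 = 938.75 kJ/kg
Q = ṁ·Δh = 2.817 kg/s × 938.75 kJ/kg = 2644.5 kJ/s
|Q| = 2644.5 kW = 9520.1 MJ/h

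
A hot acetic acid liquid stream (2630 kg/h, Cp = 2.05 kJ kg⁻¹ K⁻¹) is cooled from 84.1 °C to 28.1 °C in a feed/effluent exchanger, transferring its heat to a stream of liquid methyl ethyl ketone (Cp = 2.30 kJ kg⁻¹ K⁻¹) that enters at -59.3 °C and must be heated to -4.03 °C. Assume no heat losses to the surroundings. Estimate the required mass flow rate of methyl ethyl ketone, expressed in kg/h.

Heat released by hot stream: Q = 2630 × 2.05 × (84.1 − 28.1) = 301920 kJ/h
Energy balance on cold side (adiabatic exchanger): Q = ṁ_c·Cp_c·(T_c,out − T_c,in)
ṁ_c = 301920 / [2.30 × (-4.03 − -59.3)] = 2375.1 kg/h

ṁ_c = 2380 kg/h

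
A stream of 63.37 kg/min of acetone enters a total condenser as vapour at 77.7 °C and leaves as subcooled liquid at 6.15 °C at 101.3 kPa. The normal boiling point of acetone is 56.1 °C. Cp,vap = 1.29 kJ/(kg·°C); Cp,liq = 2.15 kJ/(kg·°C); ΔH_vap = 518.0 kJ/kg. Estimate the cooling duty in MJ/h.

vapour 77.7→56.1 °C: -27.864 kJ/kg
condensation at 56.1 °C: -518 kJ/kg
liquid 56.1→6.15 °C: -107.39 kJ/kg
Δh = -27.864 + -518 + -107.39 = -653.26 kJ/kg
Q = ṁ·Δh = 63.37 kg/min × -653.26 kJ/kg = -41397 kJ/min
|Q| = 689.95 kW = 2483.8 MJ/h

Q_c = 2480 MJ/h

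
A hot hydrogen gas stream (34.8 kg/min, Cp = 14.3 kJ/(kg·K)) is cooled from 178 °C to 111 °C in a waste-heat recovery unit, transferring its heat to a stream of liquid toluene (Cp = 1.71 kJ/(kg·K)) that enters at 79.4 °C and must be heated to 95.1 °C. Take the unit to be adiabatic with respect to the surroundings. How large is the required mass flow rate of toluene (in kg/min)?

ṁ_c = 1240 kg/min

Heat released by hot stream: Q = 34.8 × 14.3 × (178 − 111) = 33342 kJ/min
Energy balance on cold side (adiabatic exchanger): Q = ṁ_c·Cp_c·(T_c,out − T_c,in)
ṁ_c = 33342 / [1.71 × (95.1 − 79.4)] = 1241.9 kg/min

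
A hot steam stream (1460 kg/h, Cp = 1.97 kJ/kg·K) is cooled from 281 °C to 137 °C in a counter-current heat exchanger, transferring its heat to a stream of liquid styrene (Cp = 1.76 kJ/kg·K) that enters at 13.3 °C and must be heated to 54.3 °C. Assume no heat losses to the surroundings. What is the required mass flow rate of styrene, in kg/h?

Heat released by hot stream: Q = 1460 × 1.97 × (281 − 137) = 414170 kJ/h
Energy balance on cold side (adiabatic exchanger): Q = ṁ_c·Cp_c·(T_c,out − T_c,in)
ṁ_c = 414170 / [1.76 × (54.3 − 13.3)] = 5739.6 kg/h

ṁ_c = 5740 kg/h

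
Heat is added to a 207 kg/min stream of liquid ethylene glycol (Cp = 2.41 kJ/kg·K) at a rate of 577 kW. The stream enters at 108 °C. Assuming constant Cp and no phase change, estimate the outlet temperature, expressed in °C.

Q = 577 kW = 34620 kJ/min
ΔT = Q/(ṁ·Cp) = 34620/(207×2.41) = 69.397 K
T_out = 108 + 69.397 = 177.4 °C

T_out = 177 °C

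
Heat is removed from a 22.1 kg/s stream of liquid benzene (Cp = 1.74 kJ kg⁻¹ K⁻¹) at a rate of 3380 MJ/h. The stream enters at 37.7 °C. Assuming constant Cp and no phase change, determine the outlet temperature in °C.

Q = 3380 MJ/h = 938.89 kJ/s
ΔT = Q/(ṁ·Cp) = 938.89/(22.1×1.74) = 24.416 K
T_out = 37.7 − 24.416 = 13.284 °C

T_out = 13.3 °C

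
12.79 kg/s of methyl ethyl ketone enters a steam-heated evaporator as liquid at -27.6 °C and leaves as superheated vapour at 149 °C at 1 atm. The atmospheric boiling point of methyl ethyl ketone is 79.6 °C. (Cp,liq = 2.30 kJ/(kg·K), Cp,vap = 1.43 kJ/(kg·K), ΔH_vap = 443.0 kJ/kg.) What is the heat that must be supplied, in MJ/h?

Q = 36300 MJ/h

liquid -27.6→79.6 °C: 246.56 kJ/kg
vaporisation at 79.6 °C: 443 kJ/kg
vapour 79.6→149 °C: 99.242 kJ/kg
Δh = 246.56 + 443 + 99.242 = 788.8 kJ/kg
Q = ṁ·Δh = 12.79 kg/s × 788.8 kJ/kg = 10089 kJ/s
|Q| = 10089 kW = 36320 MJ/h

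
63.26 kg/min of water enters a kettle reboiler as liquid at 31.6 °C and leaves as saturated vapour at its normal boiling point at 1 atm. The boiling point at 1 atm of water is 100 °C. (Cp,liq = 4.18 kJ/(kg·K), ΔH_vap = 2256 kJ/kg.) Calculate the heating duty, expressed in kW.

Q = 2680 kW

liquid 31.6→100 °C: 285.91 kJ/kg
vaporisation at 100 °C: 2256 kJ/kg
Δh = 285.91 + 2256 = 2541.9 kJ/kg
Q = ṁ·Δh = 63.26 kg/min × 2541.9 kJ/kg = 160800 kJ/min
|Q| = 2680 kW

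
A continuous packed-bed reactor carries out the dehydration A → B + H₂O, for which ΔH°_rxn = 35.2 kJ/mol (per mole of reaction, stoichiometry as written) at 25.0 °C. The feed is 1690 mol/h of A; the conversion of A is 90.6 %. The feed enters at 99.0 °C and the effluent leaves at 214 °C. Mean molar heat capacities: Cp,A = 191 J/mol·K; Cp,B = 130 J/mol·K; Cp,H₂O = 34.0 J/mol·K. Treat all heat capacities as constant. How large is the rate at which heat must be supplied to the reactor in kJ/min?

Extent of reaction ξ = 0.906 × 1690 = 1531.1 mol/h
Reaction term: ξ·ΔH°_rxn = 1531.1 × 35.2 = 53896 kJ/h
Sensible, feed 99.0→25 °C: -23886 kJ/h
Outlet flows (mol/h): A 158.86, B 1531.1, H₂O 1531.1
Sensible, products 25→214 °C: 53194 kJ/h
Q = ΔH = 83204 kJ/h = 23.112 kW
Heat supplied = 1386.7 kJ/min

Q_in = 1390 kJ/min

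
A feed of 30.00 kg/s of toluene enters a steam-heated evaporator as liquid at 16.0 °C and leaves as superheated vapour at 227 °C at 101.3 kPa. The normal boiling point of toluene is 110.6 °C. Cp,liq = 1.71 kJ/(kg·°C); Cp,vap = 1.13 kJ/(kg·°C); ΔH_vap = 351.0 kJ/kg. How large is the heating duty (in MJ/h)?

liquid 16.0→110.6 °C: 161.77 kJ/kg
vaporisation at 110.6 °C: 351 kJ/kg
vapour 110.6→227 °C: 131.53 kJ/kg
Δh = 161.77 + 351 + 131.53 = 644.3 kJ/kg
Q = ṁ·Δh = 30.00 kg/s × 644.3 kJ/kg = 19329 kJ/s
|Q| = 19329 kW = 69584 MJ/h

Q = 69600 MJ/h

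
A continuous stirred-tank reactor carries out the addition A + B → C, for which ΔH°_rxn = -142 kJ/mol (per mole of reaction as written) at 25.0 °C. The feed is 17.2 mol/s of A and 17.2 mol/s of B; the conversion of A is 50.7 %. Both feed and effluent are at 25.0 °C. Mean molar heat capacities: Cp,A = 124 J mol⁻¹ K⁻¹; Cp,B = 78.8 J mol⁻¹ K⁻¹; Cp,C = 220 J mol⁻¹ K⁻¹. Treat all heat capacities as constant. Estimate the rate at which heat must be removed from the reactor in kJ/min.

Extent of reaction ξ = 0.507 × 17.2 = 8.7204 mol/s
Reaction term: ξ·ΔH°_rxn = 8.7204 × -142 = -1238.3 kJ/s
Q = ΔH = -1238.3 kJ/s = -1238.3 kW
Heat removed = 74298 kJ/min

Q_out = 74300 kJ/min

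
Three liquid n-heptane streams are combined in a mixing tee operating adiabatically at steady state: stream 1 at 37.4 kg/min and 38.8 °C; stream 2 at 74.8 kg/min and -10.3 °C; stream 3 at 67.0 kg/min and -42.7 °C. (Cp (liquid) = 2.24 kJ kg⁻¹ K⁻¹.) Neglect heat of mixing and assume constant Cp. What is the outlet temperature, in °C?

T_out = -12.2 °C

No heat crosses the boundary, so H_out = H_in.
Σ ṁᵢCp,ᵢTᵢ = 37.4×2.24×38.8 + 74.8×2.24×-10.3 + 67.0×2.24×-42.7 = -4883.7
Σ ṁᵢCp,ᵢ = 37.4×2.24 + 74.8×2.24 + 67.0×2.24 = 401.41
T_out = -4883.7 / 401.41 = -12.166 °C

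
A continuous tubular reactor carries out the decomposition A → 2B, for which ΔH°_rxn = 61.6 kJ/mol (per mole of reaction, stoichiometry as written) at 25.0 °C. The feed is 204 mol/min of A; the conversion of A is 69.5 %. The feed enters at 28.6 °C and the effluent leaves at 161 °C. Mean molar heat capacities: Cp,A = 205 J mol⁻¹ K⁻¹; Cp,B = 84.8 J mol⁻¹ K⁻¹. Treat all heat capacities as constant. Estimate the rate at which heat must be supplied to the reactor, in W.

Q_in = 226000 W

Extent of reaction ξ = 0.695 × 204 = 141.78 mol/min
Reaction term: ξ·ΔH°_rxn = 141.78 × 61.6 = 8733.6 kJ/min
Sensible, feed 28.6→25 °C: -150.55 kJ/min
Outlet flows (mol/min): A 62.22, B 283.56
Sensible, products 25→161 °C: 5004.9 kJ/min
Q = ΔH = 13588 kJ/min = 226.47 kW
Heat supplied = 226470 W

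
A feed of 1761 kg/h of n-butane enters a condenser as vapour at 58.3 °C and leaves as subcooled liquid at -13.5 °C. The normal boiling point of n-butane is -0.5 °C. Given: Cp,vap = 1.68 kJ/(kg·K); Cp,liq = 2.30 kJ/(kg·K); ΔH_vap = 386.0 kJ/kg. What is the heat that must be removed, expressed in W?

Q_c = 252000 W

vapour 58.3→-0.5 °C: -98.784 kJ/kg
condensation at -0.5 °C: -386 kJ/kg
liquid -0.5→-13.5 °C: -29.9 kJ/kg
Δh = -98.784 + -386 + -29.9 = -514.68 kJ/kg
Q = ṁ·Δh = 1761 kg/h × -514.68 kJ/kg = -906360 kJ/h
|Q| = 251.77 kW = 251770 W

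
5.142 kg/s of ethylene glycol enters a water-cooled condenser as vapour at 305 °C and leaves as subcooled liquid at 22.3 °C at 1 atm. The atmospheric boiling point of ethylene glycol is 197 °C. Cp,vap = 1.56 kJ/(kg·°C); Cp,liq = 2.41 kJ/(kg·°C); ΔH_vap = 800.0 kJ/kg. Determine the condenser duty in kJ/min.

Q_c = 429000 kJ/min

vapour 305→197 °C: -168.48 kJ/kg
condensation at 197 °C: -800 kJ/kg
liquid 197→22.3 °C: -421.03 kJ/kg
Δh = -168.48 + -800 + -421.03 = -1389.5 kJ/kg
Q = ṁ·Δh = 5.142 kg/s × -1389.5 kJ/kg = -7144.8 kJ/s
|Q| = 7144.8 kW = 428690 kJ/min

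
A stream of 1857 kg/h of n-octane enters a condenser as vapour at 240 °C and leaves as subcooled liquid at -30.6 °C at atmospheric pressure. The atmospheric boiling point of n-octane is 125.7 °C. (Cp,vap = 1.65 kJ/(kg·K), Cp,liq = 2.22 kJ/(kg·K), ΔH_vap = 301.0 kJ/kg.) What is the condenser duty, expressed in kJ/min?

Q_c = 25900 kJ/min

vapour 240→125.7 °C: -188.59 kJ/kg
condensation at 125.7 °C: -301 kJ/kg
liquid 125.7→-30.6 °C: -346.99 kJ/kg
Δh = -188.59 + -301 + -346.99 = -836.58 kJ/kg
Q = ṁ·Δh = 1857 kg/h × -836.58 kJ/kg = -1.5535e+06 kJ/h
|Q| = 431.54 kW = 25892 kJ/min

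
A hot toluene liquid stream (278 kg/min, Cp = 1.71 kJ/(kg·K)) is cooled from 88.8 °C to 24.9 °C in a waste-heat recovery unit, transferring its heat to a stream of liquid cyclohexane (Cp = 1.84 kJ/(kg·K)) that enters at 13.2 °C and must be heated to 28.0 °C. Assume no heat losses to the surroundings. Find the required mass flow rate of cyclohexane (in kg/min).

Heat released by hot stream: Q = 278 × 1.71 × (88.8 − 24.9) = 30377 kJ/min
Energy balance on cold side (adiabatic exchanger): Q = ṁ_c·Cp_c·(T_c,out − T_c,in)
ṁ_c = 30377 / [1.84 × (28.0 − 13.2)] = 1115.5 kg/min

ṁ_c = 1120 kg/min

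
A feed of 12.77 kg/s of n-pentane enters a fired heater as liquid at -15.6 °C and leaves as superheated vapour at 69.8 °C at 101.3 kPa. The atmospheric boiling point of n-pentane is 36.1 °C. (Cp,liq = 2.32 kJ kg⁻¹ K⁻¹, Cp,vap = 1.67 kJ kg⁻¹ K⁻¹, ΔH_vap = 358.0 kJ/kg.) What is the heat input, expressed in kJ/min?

Q = 409000 kJ/min

liquid -15.6→36.1 °C: 119.94 kJ/kg
vaporisation at 36.1 °C: 358 kJ/kg
vapour 36.1→69.8 °C: 56.279 kJ/kg
Δh = 119.94 + 358 + 56.279 = 534.22 kJ/kg
Q = ṁ·Δh = 12.77 kg/s × 534.22 kJ/kg = 6822 kJ/s
|Q| = 6822 kW = 409320 kJ/min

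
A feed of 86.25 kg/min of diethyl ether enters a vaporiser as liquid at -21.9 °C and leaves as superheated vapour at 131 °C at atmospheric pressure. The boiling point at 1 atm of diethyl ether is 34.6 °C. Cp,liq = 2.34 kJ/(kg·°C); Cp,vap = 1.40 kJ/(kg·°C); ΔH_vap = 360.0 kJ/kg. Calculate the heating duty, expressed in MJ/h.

Q = 3250 MJ/h

liquid -21.9→34.6 °C: 132.21 kJ/kg
vaporisation at 34.6 °C: 360 kJ/kg
vapour 34.6→131 °C: 134.96 kJ/kg
Δh = 132.21 + 360 + 134.96 = 627.17 kJ/kg
Q = ṁ·Δh = 86.25 kg/min × 627.17 kJ/kg = 54093 kJ/min
|Q| = 901.56 kW = 3245.6 MJ/h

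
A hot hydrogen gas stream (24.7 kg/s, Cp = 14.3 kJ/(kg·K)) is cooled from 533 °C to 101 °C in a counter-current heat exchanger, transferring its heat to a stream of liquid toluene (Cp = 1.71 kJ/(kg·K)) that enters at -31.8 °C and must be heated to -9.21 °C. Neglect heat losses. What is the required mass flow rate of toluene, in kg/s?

Heat released by hot stream: Q = 24.7 × 14.3 × (533 − 101) = 152590 kJ/s
Energy balance on cold side (adiabatic exchanger): Q = ṁ_c·Cp_c·(T_c,out − T_c,in)
ṁ_c = 152590 / [1.71 × (-9.21 − -31.8)] = 3950.1 kg/s

ṁ_c = 3950 kg/s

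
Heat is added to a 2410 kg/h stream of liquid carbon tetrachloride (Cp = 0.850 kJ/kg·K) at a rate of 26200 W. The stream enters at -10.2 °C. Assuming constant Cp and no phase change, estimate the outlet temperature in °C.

Q = 26200 W = 94320 kJ/h
ΔT = Q/(ṁ·Cp) = 94320/(2410×0.850) = 46.043 K
T_out = -10.2 + 46.043 = 35.843 °C

T_out = 35.8 °C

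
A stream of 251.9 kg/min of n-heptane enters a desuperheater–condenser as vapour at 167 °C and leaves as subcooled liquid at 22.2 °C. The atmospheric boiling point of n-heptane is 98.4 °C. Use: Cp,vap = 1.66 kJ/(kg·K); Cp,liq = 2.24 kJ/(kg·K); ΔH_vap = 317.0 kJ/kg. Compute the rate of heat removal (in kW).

Q_c = 2530 kW

vapour 167→98.4 °C: -113.88 kJ/kg
condensation at 98.4 °C: -317 kJ/kg
liquid 98.4→22.2 °C: -170.69 kJ/kg
Δh = -113.88 + -317 + -170.69 = -601.56 kJ/kg
Q = ṁ·Δh = 251.9 kg/min × -601.56 kJ/kg = -151530 kJ/min
|Q| = 2525.6 kW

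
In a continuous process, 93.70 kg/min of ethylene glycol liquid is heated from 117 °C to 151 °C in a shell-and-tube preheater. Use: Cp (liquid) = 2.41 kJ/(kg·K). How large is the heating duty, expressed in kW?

Q = ṁ·Cp·ΔT = 93.70 × 2.41 × (151 − 117) = 7677.8 kJ/min
Converting: 7677.8 / 60 s = 127.96 kW

Q = 128 kW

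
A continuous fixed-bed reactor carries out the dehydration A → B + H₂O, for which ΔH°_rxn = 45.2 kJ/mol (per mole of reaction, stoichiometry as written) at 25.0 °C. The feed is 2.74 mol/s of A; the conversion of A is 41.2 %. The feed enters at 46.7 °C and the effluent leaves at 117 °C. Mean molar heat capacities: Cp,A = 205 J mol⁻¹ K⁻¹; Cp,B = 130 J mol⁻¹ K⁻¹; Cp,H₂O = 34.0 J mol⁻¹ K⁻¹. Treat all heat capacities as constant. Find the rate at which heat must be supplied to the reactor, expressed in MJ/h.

Q_in = 311 MJ/h

Extent of reaction ξ = 0.412 × 2.74 = 1.1289 mol/s
Reaction term: ξ·ΔH°_rxn = 1.1289 × 45.2 = 51.025 kJ/s
Sensible, feed 46.7→25 °C: -12.189 kJ/s
Outlet flows (mol/s): A 1.6111, B 1.1289, H₂O 1.1289
Sensible, products 25→117 °C: 47.418 kJ/s
Q = ΔH = 86.255 kJ/s = 86.255 kW
Heat supplied = 310.52 MJ/h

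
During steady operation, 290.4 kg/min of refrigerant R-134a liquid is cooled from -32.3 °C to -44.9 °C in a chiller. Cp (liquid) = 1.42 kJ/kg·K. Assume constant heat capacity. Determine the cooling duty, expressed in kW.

Q_c = 86.6 kW

Q = ṁ·Cp·ΔT = 290.4 × 1.42 × (-44.9 − -32.3) = -5195.8 kJ/min
Converting: 5195.8 / 60 s = 86.597 kW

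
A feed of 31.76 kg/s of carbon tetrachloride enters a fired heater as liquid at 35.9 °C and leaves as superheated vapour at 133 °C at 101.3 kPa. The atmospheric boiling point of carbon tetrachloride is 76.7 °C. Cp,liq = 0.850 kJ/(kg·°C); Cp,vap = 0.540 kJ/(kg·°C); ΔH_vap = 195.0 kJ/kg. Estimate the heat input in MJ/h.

liquid 35.9→76.7 °C: 34.68 kJ/kg
vaporisation at 76.7 °C: 195 kJ/kg
vapour 76.7→133 °C: 30.402 kJ/kg
Δh = 34.68 + 195 + 30.402 = 260.08 kJ/kg
Q = ṁ·Δh = 31.76 kg/s × 260.08 kJ/kg = 8260.2 kJ/s
|Q| = 8260.2 kW = 29737 MJ/h

Q = 29700 MJ/h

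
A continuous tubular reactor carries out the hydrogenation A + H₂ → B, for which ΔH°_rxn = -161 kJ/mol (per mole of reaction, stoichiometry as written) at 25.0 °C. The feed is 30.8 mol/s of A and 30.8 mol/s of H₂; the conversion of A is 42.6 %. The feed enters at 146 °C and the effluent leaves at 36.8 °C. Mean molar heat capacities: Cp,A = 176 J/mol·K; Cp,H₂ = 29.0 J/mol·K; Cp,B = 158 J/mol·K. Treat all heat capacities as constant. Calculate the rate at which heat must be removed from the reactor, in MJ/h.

Q_out = 10100 MJ/h

Extent of reaction ξ = 0.426 × 30.8 = 13.121 mol/s
Reaction term: ξ·ΔH°_rxn = 13.121 × -161 = -2112.4 kJ/s
Sensible, feed 146→25 °C: -763.99 kJ/s
Outlet flows (mol/s): A 17.679, H₂ 17.679, B 13.121
Sensible, products 25→36.8 °C: 67.228 kJ/s
Q = ΔH = -2809.2 kJ/s = -2809.2 kW
Heat removed = 10113 MJ/h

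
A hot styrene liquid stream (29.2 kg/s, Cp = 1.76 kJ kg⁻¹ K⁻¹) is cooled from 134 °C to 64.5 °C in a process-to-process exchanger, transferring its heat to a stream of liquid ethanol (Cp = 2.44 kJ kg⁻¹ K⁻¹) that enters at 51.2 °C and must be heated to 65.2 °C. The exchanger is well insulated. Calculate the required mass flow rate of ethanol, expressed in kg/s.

Heat released by hot stream: Q = 29.2 × 1.76 × (134 − 64.5) = 3571.7 kJ/s
Energy balance on cold side (adiabatic exchanger): Q = ṁ_c·Cp_c·(T_c,out − T_c,in)
ṁ_c = 3571.7 / [2.44 × (65.2 − 51.2)] = 104.56 kg/s

ṁ_c = 105 kg/s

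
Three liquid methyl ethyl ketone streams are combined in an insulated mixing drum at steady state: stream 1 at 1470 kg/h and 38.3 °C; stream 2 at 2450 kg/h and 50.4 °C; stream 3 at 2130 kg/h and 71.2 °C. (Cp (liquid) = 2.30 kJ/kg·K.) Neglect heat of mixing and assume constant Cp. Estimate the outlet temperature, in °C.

T_out = 54.8 °C

No heat crosses the boundary, so H_out = H_in.
T_out = Σ ṁᵢCp,ᵢTᵢ / Σ ṁᵢCp,ᵢ
      = 762310 / 13915 = 54.783 °C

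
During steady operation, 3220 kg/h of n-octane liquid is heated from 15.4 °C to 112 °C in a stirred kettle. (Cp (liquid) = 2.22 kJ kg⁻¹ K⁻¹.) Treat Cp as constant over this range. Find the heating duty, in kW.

Q = 192 kW

Q = ṁ·Cp·ΔT = 3220 × 2.22 × (112 − 15.4) = 690540 kJ/h
Converting: 690540 / 3600 s = 191.82 kW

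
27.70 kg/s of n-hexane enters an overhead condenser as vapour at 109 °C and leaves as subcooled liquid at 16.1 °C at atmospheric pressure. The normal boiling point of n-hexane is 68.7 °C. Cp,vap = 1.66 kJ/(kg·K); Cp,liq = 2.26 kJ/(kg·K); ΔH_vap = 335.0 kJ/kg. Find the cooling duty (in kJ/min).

vapour 109→68.7 °C: -66.898 kJ/kg
condensation at 68.7 °C: -335 kJ/kg
liquid 68.7→16.1 °C: -118.88 kJ/kg
Δh = -66.898 + -335 + -118.88 = -520.77 kJ/kg
Q = ṁ·Δh = 27.70 kg/s × -520.77 kJ/kg = -14425 kJ/s
|Q| = 14425 kW = 865530 kJ/min

Q_c = 866000 kJ/min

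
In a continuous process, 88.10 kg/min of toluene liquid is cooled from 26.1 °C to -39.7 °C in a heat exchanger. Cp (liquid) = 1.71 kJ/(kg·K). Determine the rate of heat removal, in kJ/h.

Q_c = 595000 kJ/h

Q = ṁ·Cp·ΔT = 88.10 × 1.71 × (-39.7 − 26.1) = -9912.8 kJ/min
Converting: 9912.8 / 60 s = 165.21 kW
Cooling duty = 594770 kJ/h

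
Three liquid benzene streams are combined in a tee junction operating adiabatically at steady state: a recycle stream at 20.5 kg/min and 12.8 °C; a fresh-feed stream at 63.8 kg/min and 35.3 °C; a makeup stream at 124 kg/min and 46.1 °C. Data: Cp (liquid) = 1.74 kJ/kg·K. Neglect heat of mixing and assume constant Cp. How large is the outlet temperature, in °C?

Energy balance with Q = 0: Σ ṁᵢCp,ᵢ(T_out − Tᵢ) = 0
Σ ṁᵢCp,ᵢTᵢ = 20.5×1.74×12.8 + 63.8×1.74×35.3 + 124×1.74×46.1 = 14322
Σ ṁᵢCp,ᵢ = 20.5×1.74 + 63.8×1.74 + 124×1.74 = 362.44
T_out = 14322 / 362.44 = 39.515 °C

T_out = 39.5 °C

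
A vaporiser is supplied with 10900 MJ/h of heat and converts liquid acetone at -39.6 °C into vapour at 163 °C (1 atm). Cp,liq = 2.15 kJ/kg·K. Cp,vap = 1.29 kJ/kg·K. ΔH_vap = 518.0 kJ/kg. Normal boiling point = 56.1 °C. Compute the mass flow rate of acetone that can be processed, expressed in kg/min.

Δh = 2.15×(56.1−-39.6) + 518.0 + 1.29×(163−56.1) = 861.66 kJ/kg
Q = 10900 MJ/h = 3027.8 kJ/s = 181670 kJ/min
ṁ = Q/Δh = 181670 / 861.66 = 210.83 kg/min

ṁ = 211 kg/min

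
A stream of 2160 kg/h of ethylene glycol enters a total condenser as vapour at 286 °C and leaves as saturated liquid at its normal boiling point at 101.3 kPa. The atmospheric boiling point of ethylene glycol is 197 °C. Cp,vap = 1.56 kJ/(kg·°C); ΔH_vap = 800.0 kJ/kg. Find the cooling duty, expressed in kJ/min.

Q_c = 33800 kJ/min

vapour 286→197 °C: -138.84 kJ/kg
condensation at 197 °C: -800 kJ/kg
Δh = -138.84 + -800 = -938.84 kJ/kg
Q = ṁ·Δh = 2160 kg/h × -938.84 kJ/kg = -2.0279e+06 kJ/h
|Q| = 563.3 kW = 33798 kJ/min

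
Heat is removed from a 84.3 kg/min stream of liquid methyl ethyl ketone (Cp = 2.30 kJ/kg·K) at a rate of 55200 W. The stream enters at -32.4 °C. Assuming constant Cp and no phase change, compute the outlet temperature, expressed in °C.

Q = 55200 W = 3312 kJ/min
ΔT = Q/(ṁ·Cp) = 3312/(84.3×2.30) = 17.082 K
T_out = -32.4 − 17.082 = -49.482 °C

T_out = -49.5 °C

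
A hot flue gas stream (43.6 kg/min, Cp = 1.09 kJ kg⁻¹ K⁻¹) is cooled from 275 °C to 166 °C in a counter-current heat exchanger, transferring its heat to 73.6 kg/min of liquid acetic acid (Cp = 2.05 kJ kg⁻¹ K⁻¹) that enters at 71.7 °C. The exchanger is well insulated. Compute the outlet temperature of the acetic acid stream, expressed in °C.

T_c,out = 106 °C

Heat released by hot stream: Q = 43.6 × 1.09 × (275 − 166) = 5180.1 kJ/min
Energy balance on cold side (adiabatic exchanger): Q = ṁ_c·Cp_c·(T_c,out − T_c,in)
T_c,out = 71.7 + 5180.1/(73.6 × 2.05) = 106.03 °C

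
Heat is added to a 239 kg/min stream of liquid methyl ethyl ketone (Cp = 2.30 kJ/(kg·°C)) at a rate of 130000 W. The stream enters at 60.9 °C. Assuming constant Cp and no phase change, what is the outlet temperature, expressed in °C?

Q = 130000 W = 7800 kJ/min
ΔT = Q/(ṁ·Cp) = 7800/(239×2.30) = 14.19 K
T_out = 60.9 + 14.19 = 75.09 °C

T_out = 75.1 °C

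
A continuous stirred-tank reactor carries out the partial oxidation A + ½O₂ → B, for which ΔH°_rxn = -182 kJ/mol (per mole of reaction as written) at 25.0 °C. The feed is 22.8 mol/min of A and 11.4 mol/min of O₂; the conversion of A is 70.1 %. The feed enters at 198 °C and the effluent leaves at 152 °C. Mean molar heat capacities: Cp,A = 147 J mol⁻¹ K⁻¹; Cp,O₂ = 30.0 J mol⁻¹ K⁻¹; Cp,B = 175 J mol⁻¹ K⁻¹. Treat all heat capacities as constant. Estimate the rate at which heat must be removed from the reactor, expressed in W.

Extent of reaction ξ = 0.701 × 22.8 = 15.983 mol/min
Reaction term: ξ·ΔH°_rxn = 15.983 × -182 = -2908.9 kJ/min
Sensible, feed 198→25 °C: -638.99 kJ/min
Outlet flows (mol/min): A 6.8172, O₂ 3.4086, B 15.983
Sensible, products 25→152 °C: 495.47 kJ/min
Q = ΔH = -3052.4 kJ/min = -50.873 kW
Heat removed = 50873 W

Q_out = 50900 W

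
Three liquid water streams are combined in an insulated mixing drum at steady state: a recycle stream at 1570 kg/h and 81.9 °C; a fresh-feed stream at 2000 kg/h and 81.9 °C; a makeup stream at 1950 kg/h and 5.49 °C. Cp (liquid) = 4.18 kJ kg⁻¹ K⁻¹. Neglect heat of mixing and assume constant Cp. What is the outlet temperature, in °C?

No heat crosses the boundary, so H_out = H_in.
T_out = Σ ṁᵢCp,ᵢTᵢ / Σ ṁᵢCp,ᵢ
      = 1.2669e+06 / 23074 = 54.907 °C

T_out = 54.9 °C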